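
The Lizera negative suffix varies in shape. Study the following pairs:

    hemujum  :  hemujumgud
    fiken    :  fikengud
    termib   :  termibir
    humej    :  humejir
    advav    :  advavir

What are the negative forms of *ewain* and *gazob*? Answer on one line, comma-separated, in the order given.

ewaingud, gazobir

The suffix is conditioned by the final consonant: -gud when the stem ends in a nasal (*hemujum*, *fiken*); -ir when the stem ends in a non-nasal consonant (*termib*, *humej*, *advav*).
Since the final consonant of *ewain* is /n/ (a nasal), it takes -gud, giving *ewaingud*.
*gazob*: final consonant = /b/, non-nasal → -ir → *gazobir*.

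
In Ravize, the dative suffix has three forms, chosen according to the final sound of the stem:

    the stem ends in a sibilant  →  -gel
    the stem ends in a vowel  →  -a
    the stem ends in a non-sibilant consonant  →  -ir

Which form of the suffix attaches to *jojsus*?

Since the final sound of *jojsus* is /s/ (a sibilant), it takes -gel.

-gel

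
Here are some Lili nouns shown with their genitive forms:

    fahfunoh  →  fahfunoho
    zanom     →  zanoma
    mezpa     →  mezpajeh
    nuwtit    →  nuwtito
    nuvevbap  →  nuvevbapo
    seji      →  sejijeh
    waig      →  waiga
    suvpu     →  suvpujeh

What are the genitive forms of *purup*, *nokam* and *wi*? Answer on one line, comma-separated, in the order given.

The pattern is voicing of the final sound: -o when the stem ends in a voiceless consonant (*fahfunoh*, *nuwtit*, *nuvevbap*); -a when the stem ends in a voiced consonant (*zanom*, *waig*); -jeh when the stem ends in a vowel (*mezpa*, *seji*, *suvpu*).
The final sound of *purup* is /p/, which is a voiceless consonant, so the suffix is -o, giving *purupo*.
*nokam* — final sound /m/ (a voiced consonant) → -a → *nokama*.
The final sound of *wi* is /i/, which is a vowel, so the suffix is -jeh, giving *wijeh*.

purupo, nokama, wijeh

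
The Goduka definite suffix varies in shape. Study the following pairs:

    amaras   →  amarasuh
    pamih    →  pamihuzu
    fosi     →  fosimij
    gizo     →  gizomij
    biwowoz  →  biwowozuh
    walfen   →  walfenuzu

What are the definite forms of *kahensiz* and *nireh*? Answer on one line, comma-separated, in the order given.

kahensizuh, nirehuzu

The suffix is conditioned by the final sound: -uh when the stem ends in a sibilant (*amaras*, *biwowoz*); -uzu when the stem ends in a non-sibilant consonant (*pamih*, *walfen*); -mij when the stem ends in a vowel (*fosi*, *gizo*).
Since the final sound of *kahensiz* is /z/ (a sibilant), it takes -uh, giving *kahensizuh*.
*nireh*: final sound = /h/, a non-sibilant consonant → -uzu → *nirehuzu*.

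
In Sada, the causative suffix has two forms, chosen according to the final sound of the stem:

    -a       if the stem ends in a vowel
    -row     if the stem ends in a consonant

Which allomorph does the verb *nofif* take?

-row

*nofif*: final sound = /f/, a consonant → -row.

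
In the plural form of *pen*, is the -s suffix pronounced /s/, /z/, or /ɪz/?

The stem *pen* ends in a voiced non-sibilant sound.
The plural suffix surfaces as /ɪz/ after sibilants, /s/ after other voiceless consonants, and /z/ after other voiced sounds.
So the plural -s on *pen* is pronounced /z/.

/z/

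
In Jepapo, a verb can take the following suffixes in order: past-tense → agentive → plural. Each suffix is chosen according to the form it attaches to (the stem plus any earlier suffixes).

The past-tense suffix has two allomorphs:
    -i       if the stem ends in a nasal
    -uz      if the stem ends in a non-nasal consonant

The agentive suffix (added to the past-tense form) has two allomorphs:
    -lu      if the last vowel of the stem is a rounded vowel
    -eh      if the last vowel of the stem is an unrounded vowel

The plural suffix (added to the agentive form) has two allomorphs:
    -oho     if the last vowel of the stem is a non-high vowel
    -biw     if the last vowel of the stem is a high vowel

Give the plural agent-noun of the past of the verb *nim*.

*nim*: final consonant = /m/, a nasal → -i → *nimi*.
The past-tense form *nimi* — last vowel /i/ (an unrounded vowel) → -eh → *nimieh*.
The agentive form *nimieh*: last vowel = /e/, a non-high vowel → -oho → *nimiehoho*.

nimiehoho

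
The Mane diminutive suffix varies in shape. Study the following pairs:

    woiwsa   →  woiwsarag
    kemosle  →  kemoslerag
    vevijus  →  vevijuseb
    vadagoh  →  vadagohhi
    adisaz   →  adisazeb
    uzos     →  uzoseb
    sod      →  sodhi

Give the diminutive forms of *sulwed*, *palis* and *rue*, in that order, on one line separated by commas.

The pattern is sibilance of the final sound: -eb when the stem ends in a sibilant (*vevijus*, *adisaz*, *uzos*); -hi when the stem ends in a non-sibilant consonant (*vadagoh*, *sod*); -rag when the stem ends in a vowel (*woiwsa*, *kemosle*).
*sulwed* — final sound /d/ (a non-sibilant consonant) → -hi → *sulwedhi*.
Since the final sound of *palis* is /s/ (a sibilant), it takes -eb, giving *paliseb*.
The final sound of *rue* is /e/, which is a vowel, so the suffix is -rag, giving *ruerag*.

sulwedhi, paliseb, ruerag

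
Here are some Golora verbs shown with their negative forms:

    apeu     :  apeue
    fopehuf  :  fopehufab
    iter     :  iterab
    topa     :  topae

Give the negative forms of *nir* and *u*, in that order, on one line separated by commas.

The alternation tracks the final sound of the stem — -ab when the stem ends in a consonant (*fopehuf*, *iter*); -e when the stem ends in a vowel (*apeu*, *topa*).
The final sound of *nir* is /r/, which is a consonant, so the suffix is -ab, giving *nirab*.
*u*: final sound = /u/, a vowel → -e → *ue*.

nirab, ue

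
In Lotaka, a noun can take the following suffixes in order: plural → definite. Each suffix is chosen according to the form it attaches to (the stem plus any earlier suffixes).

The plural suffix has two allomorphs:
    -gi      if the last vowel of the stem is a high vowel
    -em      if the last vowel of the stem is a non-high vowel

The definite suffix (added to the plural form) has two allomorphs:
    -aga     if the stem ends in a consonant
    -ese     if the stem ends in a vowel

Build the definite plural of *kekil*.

kekilgiese

*kekil* — last vowel /i/ (a high vowel) → -gi → *kekilgi*.
Since the final sound of the plural form *kekilgi* is /i/ (a vowel), it takes -ese, giving *kekilgiese*.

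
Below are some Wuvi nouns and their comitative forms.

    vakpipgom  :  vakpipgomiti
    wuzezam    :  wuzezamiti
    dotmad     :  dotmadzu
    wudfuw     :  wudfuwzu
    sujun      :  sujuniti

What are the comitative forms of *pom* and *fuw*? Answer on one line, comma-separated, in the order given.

pomiti, fuwzu

The alternation tracks the final consonant of the stem — -iti when the stem ends in a nasal (*vakpipgom*, *wuzezam*, *sujun*); -zu when the stem ends in a non-nasal consonant (*dotmad*, *wudfuw*).
The final consonant of *pom* is /m/, which is a nasal, so the suffix is -iti, giving *pomiti*.
The final consonant of *fuw* is /w/, which is non-nasal, so the suffix is -zu, giving *fuwzu*.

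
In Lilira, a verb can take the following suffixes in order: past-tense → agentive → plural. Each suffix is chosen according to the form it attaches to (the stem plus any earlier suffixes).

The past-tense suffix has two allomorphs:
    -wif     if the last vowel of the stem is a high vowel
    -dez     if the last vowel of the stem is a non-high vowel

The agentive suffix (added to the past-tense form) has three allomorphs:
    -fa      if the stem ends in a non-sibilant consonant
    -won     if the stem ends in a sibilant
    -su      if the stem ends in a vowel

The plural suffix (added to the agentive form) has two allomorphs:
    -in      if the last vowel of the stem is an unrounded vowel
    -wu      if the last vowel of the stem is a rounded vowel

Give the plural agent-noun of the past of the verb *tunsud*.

Since the last vowel of *tunsud* is /u/ (a high vowel), it takes -wif, giving *tunsudwif*.
Since the final sound of the past-tense form *tunsudwif* is /f/ (a non-sibilant consonant), it takes -fa, giving *tunsudwiffa*.
The agentive form *tunsudwiffa* — last vowel /a/ (an unrounded vowel) → -in → *tunsudwiffain*.

tunsudwiffain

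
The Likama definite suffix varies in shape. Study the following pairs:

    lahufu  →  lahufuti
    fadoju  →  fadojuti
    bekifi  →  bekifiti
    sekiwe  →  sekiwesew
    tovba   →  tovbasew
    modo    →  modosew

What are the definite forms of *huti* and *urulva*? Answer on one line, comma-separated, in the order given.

The alternation tracks the last vowel of the stem — -ti when the last vowel of the stem is a high vowel (*lahufu*, *fadoju*, *bekifi*); -sew when the last vowel of the stem is a non-high vowel (*sekiwe*, *tovba*, *modo*).
*huti* — last vowel /i/ (a high vowel) → -ti → *hutiti*.
The last vowel of *urulva* is /a/, which is a non-high vowel, so the suffix is -sew, giving *urulvasew*.

hutiti, urulvasew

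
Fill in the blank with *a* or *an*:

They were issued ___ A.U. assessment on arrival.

The indefinite article is chosen by the initial *sound* of the following word, not its spelling.
The initialism *A.U.* is read letter by letter; the first letter, A, is pronounced /eɪ/, which begins with a vowel sound.
So the article is *an*: They were issued an A.U. assessment on arrival.

an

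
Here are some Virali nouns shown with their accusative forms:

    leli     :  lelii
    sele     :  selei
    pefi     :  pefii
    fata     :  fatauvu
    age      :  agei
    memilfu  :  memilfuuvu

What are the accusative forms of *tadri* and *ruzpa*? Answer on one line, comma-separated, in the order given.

The alternation tracks the last vowel of the stem — -i when the last vowel of the stem is a front vowel (*leli*, *sele*, *pefi*, *age*); -uvu when the last vowel of the stem is a back vowel (*fata*, *memilfu*).
*tadri* — last vowel /i/ (a front vowel) → -i → *tadrii*.
Since the last vowel of *ruzpa* is /a/ (a back vowel), it takes -uvu, giving *ruzpauvu*.

tadrii, ruzpauvu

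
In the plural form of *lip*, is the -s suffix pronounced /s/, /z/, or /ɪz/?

/s/

The stem *lip* ends in a voiceless non-sibilant consonant.
The plural suffix surfaces as /ɪz/ after sibilants, /s/ after other voiceless consonants, and /z/ after other voiced sounds.
So the plural -s on *lip* is pronounced /s/.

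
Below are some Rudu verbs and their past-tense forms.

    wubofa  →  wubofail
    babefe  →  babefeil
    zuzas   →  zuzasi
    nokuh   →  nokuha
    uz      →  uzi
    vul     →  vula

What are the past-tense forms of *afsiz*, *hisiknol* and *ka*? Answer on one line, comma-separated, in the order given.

afsizi, hisiknola, kail

The pattern is sibilance of the final sound: -i when the stem ends in a sibilant (*zuzas*, *uz*); -a when the stem ends in a non-sibilant consonant (*nokuh*, *vul*); -il when the stem ends in a vowel (*wubofa*, *babefe*).
*afsiz* — final sound /z/ (a sibilant) → -i → *afsizi*.
*hisiknol*: final sound = /l/, a non-sibilant consonant → -a → *hisiknola*.
Since the final sound of *ka* is /a/ (a vowel), it takes -il, giving *kail*.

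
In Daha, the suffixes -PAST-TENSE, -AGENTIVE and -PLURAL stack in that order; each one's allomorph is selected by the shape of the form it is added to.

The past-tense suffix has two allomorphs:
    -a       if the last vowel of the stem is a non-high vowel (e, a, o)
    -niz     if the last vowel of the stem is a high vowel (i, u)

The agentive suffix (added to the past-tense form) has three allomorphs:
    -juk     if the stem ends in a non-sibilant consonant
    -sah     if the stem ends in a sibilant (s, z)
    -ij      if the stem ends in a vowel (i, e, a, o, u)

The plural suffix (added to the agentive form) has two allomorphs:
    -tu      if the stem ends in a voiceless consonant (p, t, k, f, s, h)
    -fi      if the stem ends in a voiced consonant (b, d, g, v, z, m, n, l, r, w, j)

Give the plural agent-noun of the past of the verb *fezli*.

Since the last vowel of *fezli* is /i/ (a high vowel), it takes -niz, giving *fezliniz*.
Since the final sound of the past-tense form *fezliniz* is /z/ (a sibilant), it takes -sah, giving *fezlinizsah*.
The agentive form *fezlinizsah*: final consonant = /h/, voiceless → -tu → *fezlinizsahtu*.

fezlinizsahtu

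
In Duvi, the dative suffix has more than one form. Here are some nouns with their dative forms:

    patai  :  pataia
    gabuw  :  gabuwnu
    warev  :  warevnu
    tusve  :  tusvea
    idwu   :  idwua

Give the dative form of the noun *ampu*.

The pattern is consonant vs. vowel: -nu when the stem ends in a consonant (*gabuw*, *warev*); -a when the stem ends in a vowel (*patai*, *tusve*, *idwu*).
Since the final sound of *ampu* is /u/ (a vowel), it takes -a, giving *ampua*.

ampua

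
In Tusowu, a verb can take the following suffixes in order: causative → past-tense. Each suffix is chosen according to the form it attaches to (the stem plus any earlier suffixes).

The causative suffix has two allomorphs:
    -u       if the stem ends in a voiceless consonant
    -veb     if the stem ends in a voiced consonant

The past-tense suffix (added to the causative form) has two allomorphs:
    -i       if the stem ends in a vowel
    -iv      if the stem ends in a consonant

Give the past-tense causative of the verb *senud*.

senudvebiv

The final consonant of *senud* is /d/, which is voiced, so the causative suffix is -veb, giving *senudveb*.
Since the final sound of the causative form *senudveb* is /b/ (a consonant), it takes -iv, giving *senudvebiv*.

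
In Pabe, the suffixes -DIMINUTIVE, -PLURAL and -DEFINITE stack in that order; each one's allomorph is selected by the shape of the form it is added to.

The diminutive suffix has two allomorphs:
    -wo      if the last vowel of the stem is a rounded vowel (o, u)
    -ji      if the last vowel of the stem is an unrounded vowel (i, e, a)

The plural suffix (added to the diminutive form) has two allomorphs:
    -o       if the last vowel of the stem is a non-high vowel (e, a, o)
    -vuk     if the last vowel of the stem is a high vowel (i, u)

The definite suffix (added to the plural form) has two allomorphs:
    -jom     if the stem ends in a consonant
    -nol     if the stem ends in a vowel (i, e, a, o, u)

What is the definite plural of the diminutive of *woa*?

*woa* — last vowel /a/ (an unrounded vowel) → -ji → *woaji*.
The diminutive form *woaji* — last vowel /i/ (a high vowel) → -vuk → *woajivuk*.
The final sound of the plural form *woajivuk* is /k/, which is a consonant, so the definite suffix is -jom, giving *woajivukjom*.

woajivukjom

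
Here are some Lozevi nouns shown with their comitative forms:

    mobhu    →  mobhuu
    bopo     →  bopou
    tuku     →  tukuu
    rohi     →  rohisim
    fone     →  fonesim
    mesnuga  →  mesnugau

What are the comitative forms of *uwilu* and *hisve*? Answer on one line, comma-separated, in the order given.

The suffix is conditioned by the last vowel: -sim when the last vowel of the stem is a front vowel (*rohi*, *fone*); -u when the last vowel of the stem is a back vowel (*mobhu*, *bopo*, *tuku*, *mesnuga*).
The last vowel of *uwilu* is /u/, which is a back vowel, so the suffix is -u, giving *uwiluu*.
*hisve*: last vowel = /e/, a front vowel → -sim → *hisvesim*.

uwiluu, hisvesim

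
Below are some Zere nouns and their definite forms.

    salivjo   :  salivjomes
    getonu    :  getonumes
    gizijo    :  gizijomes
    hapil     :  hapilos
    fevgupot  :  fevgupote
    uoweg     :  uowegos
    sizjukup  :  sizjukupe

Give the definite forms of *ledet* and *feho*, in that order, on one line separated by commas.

The pattern is voicing of the final sound: -e when the stem ends in a voiceless consonant (*fevgupot*, *sizjukup*); -os when the stem ends in a voiced consonant (*hapil*, *uoweg*); -mes when the stem ends in a vowel (*salivjo*, *getonu*, *gizijo*).
Since the final sound of *ledet* is /t/ (a voiceless consonant), it takes -e, giving *ledete*.
*feho* — final sound /o/ (a vowel) → -mes → *fehomes*.

ledete, fehomes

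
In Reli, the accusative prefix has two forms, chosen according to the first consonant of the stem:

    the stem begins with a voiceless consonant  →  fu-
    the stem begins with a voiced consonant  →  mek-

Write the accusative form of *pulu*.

Since the first consonant of *pulu* is /p/ (voiceless), it takes fu-, giving *fupulu*.

fupulu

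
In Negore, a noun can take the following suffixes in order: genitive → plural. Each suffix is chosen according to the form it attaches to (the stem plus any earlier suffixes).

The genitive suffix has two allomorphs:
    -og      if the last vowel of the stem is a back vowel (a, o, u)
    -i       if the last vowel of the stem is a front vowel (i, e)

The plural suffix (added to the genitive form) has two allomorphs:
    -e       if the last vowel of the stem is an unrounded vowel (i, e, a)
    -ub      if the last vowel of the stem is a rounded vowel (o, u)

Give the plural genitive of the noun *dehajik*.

dehajikie

Since the last vowel of *dehajik* is /i/ (a front vowel), it takes -i, giving *dehajiki*.
Since the last vowel of the genitive form *dehajiki* is /i/ (an unrounded vowel), it takes -e, giving *dehajikie*.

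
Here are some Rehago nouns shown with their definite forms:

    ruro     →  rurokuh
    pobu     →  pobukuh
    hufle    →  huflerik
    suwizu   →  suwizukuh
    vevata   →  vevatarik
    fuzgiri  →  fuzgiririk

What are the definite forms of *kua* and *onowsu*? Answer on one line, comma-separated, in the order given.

kuarik, onowsukuh

The suffix is conditioned by the last vowel: -kuh when the last vowel of the stem is a rounded vowel (*ruro*, *pobu*, *suwizu*); -rik when the last vowel of the stem is an unrounded vowel (*hufle*, *vevata*, *fuzgiri*).
*kua* — last vowel /a/ (an unrounded vowel) → -rik → *kuarik*.
*onowsu* — last vowel /u/ (a rounded vowel) → -kuh → *onowsukuh*.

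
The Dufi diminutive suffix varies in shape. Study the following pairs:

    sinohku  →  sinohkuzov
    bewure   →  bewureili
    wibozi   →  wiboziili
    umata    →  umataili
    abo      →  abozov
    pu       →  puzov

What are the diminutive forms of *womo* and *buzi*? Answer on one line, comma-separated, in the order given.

womozov, buziili

The pattern is rounding harmony: -zov when the last vowel of the stem is a rounded vowel (*sinohku*, *abo*, *pu*); -ili when the last vowel of the stem is an unrounded vowel (*bewure*, *wibozi*, *umata*).
*womo* — last vowel /o/ (a rounded vowel) → -zov → *womozov*.
*buzi*: last vowel = /i/, an unrounded vowel → -ili → *buziili*.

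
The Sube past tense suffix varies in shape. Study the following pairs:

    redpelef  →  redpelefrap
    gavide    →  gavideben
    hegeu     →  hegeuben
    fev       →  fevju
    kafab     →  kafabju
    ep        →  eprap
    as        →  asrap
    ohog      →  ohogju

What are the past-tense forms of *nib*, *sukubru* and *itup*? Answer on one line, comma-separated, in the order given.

Looking at the final sound of each stem: -rap when the stem ends in a voiceless consonant (*redpelef*, *ep*, *as*); -ju when the stem ends in a voiced consonant (*fev*, *kafab*, *ohog*); -ben when the stem ends in a vowel (*gavide*, *hegeu*).
The final sound of *nib* is /b/, which is a voiced consonant, so the suffix is -ju, giving *nibju*.
The final sound of *sukubru* is /u/, which is a vowel, so the suffix is -ben, giving *sukubruben*.
*itup* — final sound /p/ (a voiceless consonant) → -rap → *ituprap*.

nibju, sukubruben, ituprap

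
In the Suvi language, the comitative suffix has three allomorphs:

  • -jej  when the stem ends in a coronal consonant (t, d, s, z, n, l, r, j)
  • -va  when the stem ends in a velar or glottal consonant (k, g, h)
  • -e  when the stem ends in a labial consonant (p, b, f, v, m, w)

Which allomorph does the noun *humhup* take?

-e

*humhup*: final consonant = /p/, labial → -e.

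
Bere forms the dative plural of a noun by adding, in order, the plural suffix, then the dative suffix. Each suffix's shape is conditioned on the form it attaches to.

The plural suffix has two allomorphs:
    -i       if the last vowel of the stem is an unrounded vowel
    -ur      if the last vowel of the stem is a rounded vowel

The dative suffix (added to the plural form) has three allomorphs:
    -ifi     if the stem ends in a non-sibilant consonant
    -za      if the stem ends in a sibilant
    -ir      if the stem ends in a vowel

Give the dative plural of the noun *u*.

uurifi

*u* — last vowel /u/ (a rounded vowel) → -ur → *uur*.
Since the final sound of the plural form *uur* is /r/ (a non-sibilant consonant), it takes -ifi, giving *uurifi*.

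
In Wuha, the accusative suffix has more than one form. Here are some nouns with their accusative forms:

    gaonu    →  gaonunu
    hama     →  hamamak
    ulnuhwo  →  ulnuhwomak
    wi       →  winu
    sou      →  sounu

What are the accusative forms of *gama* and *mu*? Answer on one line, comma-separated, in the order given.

gamamak, munu

The alternation tracks the last vowel of the stem — -nu when the last vowel of the stem is a high vowel (*gaonu*, *wi*, *sou*); -mak when the last vowel of the stem is a non-high vowel (*hama*, *ulnuhwo*).
*gama*: last vowel = /a/, a non-high vowel → -mak → *gamamak*.
The last vowel of *mu* is /u/, which is a high vowel, so the suffix is -nu, giving *munu*.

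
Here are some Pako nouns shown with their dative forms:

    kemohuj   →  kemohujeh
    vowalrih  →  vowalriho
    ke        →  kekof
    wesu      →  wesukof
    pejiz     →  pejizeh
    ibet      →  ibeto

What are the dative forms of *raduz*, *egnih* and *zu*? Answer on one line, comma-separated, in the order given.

The alternation tracks the final sound of the stem — -o when the stem ends in a voiceless consonant (*vowalrih*, *ibet*); -eh when the stem ends in a voiced consonant (*kemohuj*, *pejiz*); -kof when the stem ends in a vowel (*ke*, *wesu*).
Since the final sound of *raduz* is /z/ (a voiced consonant), it takes -eh, giving *raduzeh*.
*egnih*: final sound = /h/, a voiceless consonant → -o → *egniho*.
The final sound of *zu* is /u/, which is a vowel, so the suffix is -kof, giving *zukof*.

raduzeh, egniho, zukof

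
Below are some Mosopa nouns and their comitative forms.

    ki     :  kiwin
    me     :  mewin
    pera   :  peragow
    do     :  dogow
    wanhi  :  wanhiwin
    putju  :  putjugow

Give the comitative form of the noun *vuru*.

The suffix is conditioned by the last vowel: -win when the last vowel of the stem is a front vowel (*ki*, *me*, *wanhi*); -gow when the last vowel of the stem is a back vowel (*pera*, *do*, *putju*).
*vuru* — last vowel /u/ (a back vowel) → -gow → *vurugow*.

vurugow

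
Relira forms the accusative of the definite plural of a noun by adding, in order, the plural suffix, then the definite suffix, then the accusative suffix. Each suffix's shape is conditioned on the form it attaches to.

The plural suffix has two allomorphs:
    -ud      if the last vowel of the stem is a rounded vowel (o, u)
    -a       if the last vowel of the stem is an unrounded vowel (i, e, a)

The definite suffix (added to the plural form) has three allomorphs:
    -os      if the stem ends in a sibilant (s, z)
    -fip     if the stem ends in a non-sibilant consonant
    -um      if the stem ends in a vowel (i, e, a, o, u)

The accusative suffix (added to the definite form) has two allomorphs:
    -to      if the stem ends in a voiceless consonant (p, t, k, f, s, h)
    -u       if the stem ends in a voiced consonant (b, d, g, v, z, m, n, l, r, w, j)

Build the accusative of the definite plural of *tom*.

tomudfipto

Since the last vowel of *tom* is /o/ (a rounded vowel), it takes -ud, giving *tomud*.
The plural form *tomud*: final sound = /d/, a non-sibilant consonant → -fip → *tomudfip*.
Since the final consonant of the definite form *tomudfip* is /p/ (voiceless), it takes -to, giving *tomudfipto*.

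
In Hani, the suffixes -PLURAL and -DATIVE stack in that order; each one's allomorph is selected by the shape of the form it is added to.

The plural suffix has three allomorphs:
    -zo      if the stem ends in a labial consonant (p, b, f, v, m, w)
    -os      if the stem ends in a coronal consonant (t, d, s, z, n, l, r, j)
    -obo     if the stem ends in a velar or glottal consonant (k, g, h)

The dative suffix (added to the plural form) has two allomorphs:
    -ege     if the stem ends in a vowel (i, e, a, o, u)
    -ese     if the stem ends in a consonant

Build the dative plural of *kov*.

kovzoege

*kov* — final consonant /v/ (labial) → -zo → *kovzo*.
Since the final sound of the plural form *kovzo* is /o/ (a vowel), it takes -ege, giving *kovzoege*.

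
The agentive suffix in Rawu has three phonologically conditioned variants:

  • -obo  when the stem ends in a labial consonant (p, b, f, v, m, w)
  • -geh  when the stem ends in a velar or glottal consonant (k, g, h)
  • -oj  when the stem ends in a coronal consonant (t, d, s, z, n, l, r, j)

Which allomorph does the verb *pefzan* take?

*pefzan* — final consonant /n/ (coronal) → -oj.

-oj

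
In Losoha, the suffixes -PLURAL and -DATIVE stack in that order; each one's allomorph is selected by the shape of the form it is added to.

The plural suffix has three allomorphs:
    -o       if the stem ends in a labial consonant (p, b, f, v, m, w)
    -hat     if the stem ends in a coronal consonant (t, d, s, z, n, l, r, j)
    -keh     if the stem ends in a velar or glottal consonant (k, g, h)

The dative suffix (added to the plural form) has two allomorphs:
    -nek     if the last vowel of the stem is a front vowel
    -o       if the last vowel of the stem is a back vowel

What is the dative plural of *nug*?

The final consonant of *nug* is /g/, which is velar/glottal, so the plural suffix is -keh, giving *nugkeh*.
The plural form *nugkeh* — last vowel /e/ (a front vowel) → -nek → *nugkehnek*.

nugkehnek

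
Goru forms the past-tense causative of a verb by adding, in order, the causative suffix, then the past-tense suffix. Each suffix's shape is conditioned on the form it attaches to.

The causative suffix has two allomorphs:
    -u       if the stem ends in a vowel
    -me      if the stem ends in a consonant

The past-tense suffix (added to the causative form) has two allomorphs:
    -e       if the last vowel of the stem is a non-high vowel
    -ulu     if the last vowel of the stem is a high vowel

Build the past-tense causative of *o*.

ouulu

The final sound of *o* is /o/, which is a vowel, so the causative suffix is -u, giving *ou*.
Since the last vowel of the causative form *ou* is /u/ (a high vowel), it takes -ulu, giving *ouulu*.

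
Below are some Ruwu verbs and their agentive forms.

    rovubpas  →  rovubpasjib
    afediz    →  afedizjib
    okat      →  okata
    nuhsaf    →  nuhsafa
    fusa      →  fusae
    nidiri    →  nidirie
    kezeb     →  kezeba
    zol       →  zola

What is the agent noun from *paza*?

The pattern is sibilance of the final sound: -jib when the stem ends in a sibilant (*rovubpas*, *afediz*); -a when the stem ends in a non-sibilant consonant (*okat*, *nuhsaf*, *kezeb*, *zol*); -e when the stem ends in a vowel (*fusa*, *nidiri*).
*paza* — final sound /a/ (a vowel) → -e → *pazae*.

pazae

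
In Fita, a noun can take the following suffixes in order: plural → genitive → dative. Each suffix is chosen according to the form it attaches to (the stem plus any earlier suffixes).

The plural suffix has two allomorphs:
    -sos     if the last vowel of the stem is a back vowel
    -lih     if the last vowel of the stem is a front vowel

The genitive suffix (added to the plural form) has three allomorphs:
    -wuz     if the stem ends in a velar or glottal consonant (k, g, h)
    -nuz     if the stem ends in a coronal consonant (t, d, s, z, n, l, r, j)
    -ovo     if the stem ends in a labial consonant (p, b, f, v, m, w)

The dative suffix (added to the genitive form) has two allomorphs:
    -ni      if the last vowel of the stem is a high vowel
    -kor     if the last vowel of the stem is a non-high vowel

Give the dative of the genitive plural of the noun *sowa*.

sowasosnuzni

Since the last vowel of *sowa* is /a/ (a back vowel), it takes -sos, giving *sowasos*.
Since the final consonant of the plural form *sowasos* is /s/ (coronal), it takes -nuz, giving *sowasosnuz*.
The last vowel of the genitive form *sowasosnuz* is /u/, which is a high vowel, so the dative suffix is -ni, giving *sowasosnuzni*.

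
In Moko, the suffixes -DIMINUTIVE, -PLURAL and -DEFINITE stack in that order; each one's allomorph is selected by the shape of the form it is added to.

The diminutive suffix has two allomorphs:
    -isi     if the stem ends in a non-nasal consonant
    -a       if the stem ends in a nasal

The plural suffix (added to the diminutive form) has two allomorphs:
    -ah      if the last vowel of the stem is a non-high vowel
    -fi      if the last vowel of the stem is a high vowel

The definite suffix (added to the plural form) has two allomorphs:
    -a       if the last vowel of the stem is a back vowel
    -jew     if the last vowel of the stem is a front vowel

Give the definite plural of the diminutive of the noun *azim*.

Since the final consonant of *azim* is /m/ (a nasal), it takes -a, giving *azima*.
Since the last vowel of the diminutive form *azima* is /a/ (a non-high vowel), it takes -ah, giving *azimaah*.
The plural form *azimaah* — last vowel /a/ (a back vowel) → -a → *azimaaha*.

azimaaha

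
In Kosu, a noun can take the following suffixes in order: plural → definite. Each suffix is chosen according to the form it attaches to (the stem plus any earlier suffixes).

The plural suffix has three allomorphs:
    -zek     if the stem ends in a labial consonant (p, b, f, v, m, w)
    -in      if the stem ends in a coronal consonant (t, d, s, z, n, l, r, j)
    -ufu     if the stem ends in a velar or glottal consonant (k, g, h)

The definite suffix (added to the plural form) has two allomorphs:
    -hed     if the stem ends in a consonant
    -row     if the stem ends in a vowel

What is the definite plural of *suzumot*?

suzumotinhed

Since the final consonant of *suzumot* is /t/ (coronal), it takes -in, giving *suzumotin*.
Since the final sound of the plural form *suzumotin* is /n/ (a consonant), it takes -hed, giving *suzumotinhed*.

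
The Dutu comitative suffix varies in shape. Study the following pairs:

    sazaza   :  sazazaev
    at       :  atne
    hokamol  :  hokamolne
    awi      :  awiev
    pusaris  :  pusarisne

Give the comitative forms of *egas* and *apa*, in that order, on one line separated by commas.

The pattern is consonant vs. vowel: -ne when the stem ends in a consonant (*at*, *hokamol*, *pusaris*); -ev when the stem ends in a vowel (*sazaza*, *awi*).
*egas* — final sound /s/ (a consonant) → -ne → *egasne*.
*apa* — final sound /a/ (a vowel) → -ev → *apaev*.

egasne, apaev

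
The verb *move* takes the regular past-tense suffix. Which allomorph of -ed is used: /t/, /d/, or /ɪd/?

/d/

The stem *move* ends in a voiced sound other than /d/.
The -ed suffix is realized as /ɪd/ after /t, d/; as /t/ after other voiceless consonants; and as /d/ after other voiced sounds.
So -ed on *move* is pronounced /d/.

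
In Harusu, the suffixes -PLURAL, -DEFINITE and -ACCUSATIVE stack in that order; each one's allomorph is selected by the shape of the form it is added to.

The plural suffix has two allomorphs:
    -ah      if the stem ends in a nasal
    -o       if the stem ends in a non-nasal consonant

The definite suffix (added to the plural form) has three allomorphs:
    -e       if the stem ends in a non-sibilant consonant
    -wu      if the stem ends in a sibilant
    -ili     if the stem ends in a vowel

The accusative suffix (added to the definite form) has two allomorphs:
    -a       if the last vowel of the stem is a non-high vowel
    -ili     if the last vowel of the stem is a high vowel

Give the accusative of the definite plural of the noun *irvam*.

The final consonant of *irvam* is /m/, which is a nasal, so the plural suffix is -ah, giving *irvamah*.
The final sound of the plural form *irvamah* is /h/, which is a non-sibilant consonant, so the definite suffix is -e, giving *irvamahe*.
The last vowel of the definite form *irvamahe* is /e/, which is a non-high vowel, so the accusative suffix is -a, giving *irvamahea*.

irvamahea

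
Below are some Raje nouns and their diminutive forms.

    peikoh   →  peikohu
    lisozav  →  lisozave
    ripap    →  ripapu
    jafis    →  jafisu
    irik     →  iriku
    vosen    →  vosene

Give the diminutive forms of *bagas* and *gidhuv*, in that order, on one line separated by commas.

bagasu, gidhuve

Looking at the final consonant of each stem: -u when the stem ends in a voiceless consonant (*peikoh*, *ripap*, *jafis*, *irik*); -e when the stem ends in a voiced consonant (*lisozav*, *vosen*).
*bagas*: final consonant = /s/, voiceless → -u → *bagasu*.
*gidhuv* — final consonant /v/ (voiced) → -e → *gidhuve*.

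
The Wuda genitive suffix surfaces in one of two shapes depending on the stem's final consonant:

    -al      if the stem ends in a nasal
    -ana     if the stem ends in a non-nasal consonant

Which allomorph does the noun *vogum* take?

Since the final consonant of *vogum* is /m/ (a nasal), it takes -al.

-al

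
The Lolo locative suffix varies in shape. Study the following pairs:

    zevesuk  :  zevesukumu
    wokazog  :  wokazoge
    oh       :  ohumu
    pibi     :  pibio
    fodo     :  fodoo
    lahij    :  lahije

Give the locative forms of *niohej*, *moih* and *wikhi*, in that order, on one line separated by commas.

nioheje, moihumu, wikhio

The suffix is conditioned by the final sound: -umu when the stem ends in a voiceless consonant (*zevesuk*, *oh*); -e when the stem ends in a voiced consonant (*wokazog*, *lahij*); -o when the stem ends in a vowel (*pibi*, *fodo*).
Since the final sound of *niohej* is /j/ (a voiced consonant), it takes -e, giving *nioheje*.
Since the final sound of *moih* is /h/ (a voiceless consonant), it takes -umu, giving *moihumu*.
*wikhi* — final sound /i/ (a vowel) → -o → *wikhio*.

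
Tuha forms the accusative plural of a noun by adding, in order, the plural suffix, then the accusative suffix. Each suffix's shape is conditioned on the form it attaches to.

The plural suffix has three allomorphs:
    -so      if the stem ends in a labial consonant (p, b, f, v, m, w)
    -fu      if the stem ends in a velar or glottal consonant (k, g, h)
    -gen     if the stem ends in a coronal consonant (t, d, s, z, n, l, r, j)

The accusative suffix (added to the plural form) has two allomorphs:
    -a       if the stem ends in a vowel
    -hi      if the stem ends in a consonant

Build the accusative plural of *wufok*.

Since the final consonant of *wufok* is /k/ (velar/glottal), it takes -fu, giving *wufokfu*.
The final sound of the plural form *wufokfu* is /u/, which is a vowel, so the accusative suffix is -a, giving *wufokfua*.

wufokfua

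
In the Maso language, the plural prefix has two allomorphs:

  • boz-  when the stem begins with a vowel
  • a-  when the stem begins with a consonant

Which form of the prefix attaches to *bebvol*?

a-

*bebvol*: first sound = /b/, a consonant → a-.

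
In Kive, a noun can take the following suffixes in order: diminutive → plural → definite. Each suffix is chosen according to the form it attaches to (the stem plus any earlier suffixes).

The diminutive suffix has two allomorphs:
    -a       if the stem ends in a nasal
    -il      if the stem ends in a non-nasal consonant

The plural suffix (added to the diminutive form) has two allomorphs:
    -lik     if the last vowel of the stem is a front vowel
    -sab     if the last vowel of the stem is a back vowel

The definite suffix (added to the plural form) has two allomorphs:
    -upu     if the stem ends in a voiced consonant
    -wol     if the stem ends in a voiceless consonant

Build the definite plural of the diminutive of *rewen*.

Since the final consonant of *rewen* is /n/ (a nasal), it takes -a, giving *rewena*.
The diminutive form *rewena* — last vowel /a/ (a back vowel) → -sab → *rewenasab*.
The plural form *rewenasab*: final consonant = /b/, voiced → -upu → *rewenasabupu*.

rewenasabupu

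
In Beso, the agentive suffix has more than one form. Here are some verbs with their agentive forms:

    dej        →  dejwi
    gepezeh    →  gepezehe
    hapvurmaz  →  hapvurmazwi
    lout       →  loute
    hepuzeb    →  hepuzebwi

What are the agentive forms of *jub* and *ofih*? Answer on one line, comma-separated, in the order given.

jubwi, ofihe

The alternation tracks the final consonant of the stem — -e when the stem ends in a voiceless consonant (*gepezeh*, *lout*); -wi when the stem ends in a voiced consonant (*dej*, *hapvurmaz*, *hepuzeb*).
*jub*: final consonant = /b/, voiced → -wi → *jubwi*.
Since the final consonant of *ofih* is /h/ (voiceless), it takes -e, giving *ofihe*.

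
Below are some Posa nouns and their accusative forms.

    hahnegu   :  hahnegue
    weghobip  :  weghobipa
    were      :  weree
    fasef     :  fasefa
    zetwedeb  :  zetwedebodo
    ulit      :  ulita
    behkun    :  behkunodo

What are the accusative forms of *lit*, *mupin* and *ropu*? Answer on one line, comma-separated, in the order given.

lita, mupinodo, ropue

The pattern is voicing of the final sound: -a when the stem ends in a voiceless consonant (*weghobip*, *fasef*, *ulit*); -odo when the stem ends in a voiced consonant (*zetwedeb*, *behkun*); -e when the stem ends in a vowel (*hahnegu*, *were*).
*lit* — final sound /t/ (a voiceless consonant) → -a → *lita*.
The final sound of *mupin* is /n/, which is a voiced consonant, so the suffix is -odo, giving *mupinodo*.
Since the final sound of *ropu* is /u/ (a vowel), it takes -e, giving *ropue*.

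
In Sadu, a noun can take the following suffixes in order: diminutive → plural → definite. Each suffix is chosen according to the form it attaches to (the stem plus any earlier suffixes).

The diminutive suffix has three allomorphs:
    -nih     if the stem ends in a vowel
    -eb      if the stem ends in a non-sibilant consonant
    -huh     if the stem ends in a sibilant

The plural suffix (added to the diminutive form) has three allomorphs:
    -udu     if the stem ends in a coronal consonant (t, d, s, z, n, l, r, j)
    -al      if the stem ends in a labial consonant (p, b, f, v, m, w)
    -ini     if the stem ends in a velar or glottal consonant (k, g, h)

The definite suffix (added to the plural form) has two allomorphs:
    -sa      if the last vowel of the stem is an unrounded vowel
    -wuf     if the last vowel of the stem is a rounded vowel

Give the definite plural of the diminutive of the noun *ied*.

iedebalsa

*ied* — final sound /d/ (a non-sibilant consonant) → -eb → *iedeb*.
The final consonant of the diminutive form *iedeb* is /b/, which is labial, so the plural suffix is -al, giving *iedebal*.
The plural form *iedebal* — last vowel /a/ (an unrounded vowel) → -sa → *iedebalsa*.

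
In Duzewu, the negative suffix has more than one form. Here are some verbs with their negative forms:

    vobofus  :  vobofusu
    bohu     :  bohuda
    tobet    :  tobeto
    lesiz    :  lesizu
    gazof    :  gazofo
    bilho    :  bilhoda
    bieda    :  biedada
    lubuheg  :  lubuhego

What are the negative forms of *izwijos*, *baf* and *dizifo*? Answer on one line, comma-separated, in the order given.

izwijosu, bafo, dizifoda

The suffix is conditioned by the final sound: -u when the stem ends in a sibilant (*vobofus*, *lesiz*); -o when the stem ends in a non-sibilant consonant (*tobet*, *gazof*, *lubuheg*); -da when the stem ends in a vowel (*bohu*, *bilho*, *bieda*).
*izwijos*: final sound = /s/, a sibilant → -u → *izwijosu*.
*baf* — final sound /f/ (a non-sibilant consonant) → -o → *bafo*.
The final sound of *dizifo* is /o/, which is a vowel, so the suffix is -da, giving *dizifoda*.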